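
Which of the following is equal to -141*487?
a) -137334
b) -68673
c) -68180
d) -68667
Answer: d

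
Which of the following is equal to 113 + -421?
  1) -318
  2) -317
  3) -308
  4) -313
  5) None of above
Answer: 3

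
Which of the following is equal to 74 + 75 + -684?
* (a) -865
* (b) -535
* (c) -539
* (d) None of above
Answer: b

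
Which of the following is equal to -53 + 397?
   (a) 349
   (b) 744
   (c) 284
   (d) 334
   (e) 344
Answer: e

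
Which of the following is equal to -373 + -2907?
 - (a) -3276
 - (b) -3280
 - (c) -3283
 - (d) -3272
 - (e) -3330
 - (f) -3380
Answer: b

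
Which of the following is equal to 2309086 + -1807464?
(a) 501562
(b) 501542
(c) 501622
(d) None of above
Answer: c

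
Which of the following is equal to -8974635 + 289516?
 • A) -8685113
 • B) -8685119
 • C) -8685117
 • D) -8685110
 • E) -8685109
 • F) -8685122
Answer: B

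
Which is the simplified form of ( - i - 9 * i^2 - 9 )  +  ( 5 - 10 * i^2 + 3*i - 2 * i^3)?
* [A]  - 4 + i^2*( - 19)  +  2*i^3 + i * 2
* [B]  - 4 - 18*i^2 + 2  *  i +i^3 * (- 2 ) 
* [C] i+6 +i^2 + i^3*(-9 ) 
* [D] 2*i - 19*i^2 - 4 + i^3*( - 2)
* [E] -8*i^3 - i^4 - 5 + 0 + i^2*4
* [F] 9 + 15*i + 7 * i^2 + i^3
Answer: D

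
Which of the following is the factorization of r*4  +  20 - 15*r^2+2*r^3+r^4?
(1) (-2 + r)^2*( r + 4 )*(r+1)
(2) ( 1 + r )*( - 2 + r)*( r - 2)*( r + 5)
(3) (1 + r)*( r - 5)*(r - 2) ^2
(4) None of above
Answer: 2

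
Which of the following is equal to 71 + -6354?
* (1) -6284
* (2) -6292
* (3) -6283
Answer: 3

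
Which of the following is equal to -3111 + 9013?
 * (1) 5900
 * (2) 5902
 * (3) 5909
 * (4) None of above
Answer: 2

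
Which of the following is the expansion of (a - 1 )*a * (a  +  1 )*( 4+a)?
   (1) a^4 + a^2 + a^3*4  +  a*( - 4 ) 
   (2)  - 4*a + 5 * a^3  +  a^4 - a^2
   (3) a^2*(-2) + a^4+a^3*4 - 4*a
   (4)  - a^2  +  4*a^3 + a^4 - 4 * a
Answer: 4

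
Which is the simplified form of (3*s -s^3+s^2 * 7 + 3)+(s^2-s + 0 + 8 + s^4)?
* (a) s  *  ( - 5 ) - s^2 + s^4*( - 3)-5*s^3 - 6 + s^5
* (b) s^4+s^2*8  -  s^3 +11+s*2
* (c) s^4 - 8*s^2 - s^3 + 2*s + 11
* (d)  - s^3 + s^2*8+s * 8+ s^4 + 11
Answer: b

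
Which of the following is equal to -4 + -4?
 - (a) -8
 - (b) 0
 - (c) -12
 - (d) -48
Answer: a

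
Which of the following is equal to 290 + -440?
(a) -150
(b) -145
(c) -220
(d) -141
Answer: a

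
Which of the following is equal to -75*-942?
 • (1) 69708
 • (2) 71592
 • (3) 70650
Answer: 3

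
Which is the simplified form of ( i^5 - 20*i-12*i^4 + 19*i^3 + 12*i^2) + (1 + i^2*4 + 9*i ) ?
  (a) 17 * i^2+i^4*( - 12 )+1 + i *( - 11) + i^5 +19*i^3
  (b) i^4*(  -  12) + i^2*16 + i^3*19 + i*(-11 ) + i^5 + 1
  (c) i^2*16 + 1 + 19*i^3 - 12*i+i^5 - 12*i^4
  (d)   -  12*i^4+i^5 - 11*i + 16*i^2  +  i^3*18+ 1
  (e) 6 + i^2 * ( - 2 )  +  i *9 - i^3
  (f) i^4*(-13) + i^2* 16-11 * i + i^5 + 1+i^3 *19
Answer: b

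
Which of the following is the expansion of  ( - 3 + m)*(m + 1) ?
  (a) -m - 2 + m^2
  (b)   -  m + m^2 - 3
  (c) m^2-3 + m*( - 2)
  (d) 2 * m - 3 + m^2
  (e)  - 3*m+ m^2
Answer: c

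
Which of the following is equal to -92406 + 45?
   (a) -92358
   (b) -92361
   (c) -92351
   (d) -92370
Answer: b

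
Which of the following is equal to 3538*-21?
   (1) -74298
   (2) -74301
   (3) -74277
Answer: 1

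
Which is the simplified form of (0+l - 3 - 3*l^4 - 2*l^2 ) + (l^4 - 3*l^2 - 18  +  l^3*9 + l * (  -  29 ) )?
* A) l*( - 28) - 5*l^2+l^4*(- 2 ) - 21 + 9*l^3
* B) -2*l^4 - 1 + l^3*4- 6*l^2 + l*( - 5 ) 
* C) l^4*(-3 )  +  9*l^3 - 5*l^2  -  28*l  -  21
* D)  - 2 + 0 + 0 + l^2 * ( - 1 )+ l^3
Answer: A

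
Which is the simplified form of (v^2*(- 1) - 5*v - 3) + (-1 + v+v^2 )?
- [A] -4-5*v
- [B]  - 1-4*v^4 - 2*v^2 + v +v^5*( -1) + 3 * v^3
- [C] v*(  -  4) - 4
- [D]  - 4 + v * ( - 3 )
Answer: C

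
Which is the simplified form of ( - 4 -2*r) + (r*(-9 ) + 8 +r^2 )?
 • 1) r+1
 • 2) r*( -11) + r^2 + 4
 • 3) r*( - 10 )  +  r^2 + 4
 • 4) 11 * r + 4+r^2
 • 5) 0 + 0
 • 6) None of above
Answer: 2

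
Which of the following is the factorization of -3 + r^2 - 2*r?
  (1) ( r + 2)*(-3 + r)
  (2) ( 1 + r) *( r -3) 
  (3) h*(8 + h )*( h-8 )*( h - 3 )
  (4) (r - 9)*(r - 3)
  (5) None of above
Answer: 2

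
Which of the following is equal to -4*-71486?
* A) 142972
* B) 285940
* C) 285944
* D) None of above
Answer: C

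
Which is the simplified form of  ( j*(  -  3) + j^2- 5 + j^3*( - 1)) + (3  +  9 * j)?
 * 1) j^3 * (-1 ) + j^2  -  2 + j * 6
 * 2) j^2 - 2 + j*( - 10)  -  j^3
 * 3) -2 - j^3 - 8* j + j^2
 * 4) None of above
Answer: 1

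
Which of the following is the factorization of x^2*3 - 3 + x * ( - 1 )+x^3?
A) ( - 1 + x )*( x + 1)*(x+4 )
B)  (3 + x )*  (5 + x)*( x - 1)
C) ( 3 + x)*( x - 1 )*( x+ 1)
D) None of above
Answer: C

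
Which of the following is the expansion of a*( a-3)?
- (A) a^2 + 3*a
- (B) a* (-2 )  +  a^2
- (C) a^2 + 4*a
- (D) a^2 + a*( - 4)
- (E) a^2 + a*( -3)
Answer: E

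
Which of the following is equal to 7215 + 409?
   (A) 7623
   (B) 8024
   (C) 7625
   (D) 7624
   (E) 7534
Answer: D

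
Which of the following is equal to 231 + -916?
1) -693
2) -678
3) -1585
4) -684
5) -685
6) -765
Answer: 5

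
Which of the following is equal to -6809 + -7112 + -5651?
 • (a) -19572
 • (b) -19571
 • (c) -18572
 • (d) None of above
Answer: a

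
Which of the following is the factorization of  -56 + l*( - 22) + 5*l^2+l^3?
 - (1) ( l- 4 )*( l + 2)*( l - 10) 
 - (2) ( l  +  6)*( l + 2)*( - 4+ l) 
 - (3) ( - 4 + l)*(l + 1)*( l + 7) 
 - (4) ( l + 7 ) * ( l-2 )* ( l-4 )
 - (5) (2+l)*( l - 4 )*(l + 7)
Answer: 5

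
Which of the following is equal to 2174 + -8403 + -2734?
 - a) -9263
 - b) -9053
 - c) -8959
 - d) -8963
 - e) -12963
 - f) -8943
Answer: d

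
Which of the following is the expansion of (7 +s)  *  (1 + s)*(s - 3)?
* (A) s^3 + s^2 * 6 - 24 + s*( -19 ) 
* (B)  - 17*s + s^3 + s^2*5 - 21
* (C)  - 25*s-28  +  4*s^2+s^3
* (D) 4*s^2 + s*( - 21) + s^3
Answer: B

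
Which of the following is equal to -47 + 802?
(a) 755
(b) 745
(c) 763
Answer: a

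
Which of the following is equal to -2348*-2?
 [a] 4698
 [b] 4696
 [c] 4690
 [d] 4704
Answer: b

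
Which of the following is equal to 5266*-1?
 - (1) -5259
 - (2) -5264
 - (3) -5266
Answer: 3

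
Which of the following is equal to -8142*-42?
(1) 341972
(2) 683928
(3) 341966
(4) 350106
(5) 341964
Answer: 5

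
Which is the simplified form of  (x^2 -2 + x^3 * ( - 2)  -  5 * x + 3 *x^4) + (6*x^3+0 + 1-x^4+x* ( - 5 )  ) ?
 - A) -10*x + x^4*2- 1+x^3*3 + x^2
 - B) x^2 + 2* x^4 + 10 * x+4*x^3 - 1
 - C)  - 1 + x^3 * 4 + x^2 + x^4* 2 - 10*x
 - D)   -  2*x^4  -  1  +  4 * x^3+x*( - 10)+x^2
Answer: C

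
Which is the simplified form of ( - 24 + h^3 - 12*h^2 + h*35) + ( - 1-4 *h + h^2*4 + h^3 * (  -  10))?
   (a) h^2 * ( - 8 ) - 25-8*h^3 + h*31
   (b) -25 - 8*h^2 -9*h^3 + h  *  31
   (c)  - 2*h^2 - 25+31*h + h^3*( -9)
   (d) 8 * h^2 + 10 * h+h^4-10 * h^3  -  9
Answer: b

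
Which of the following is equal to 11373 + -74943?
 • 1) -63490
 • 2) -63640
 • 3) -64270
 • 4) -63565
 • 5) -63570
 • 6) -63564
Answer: 5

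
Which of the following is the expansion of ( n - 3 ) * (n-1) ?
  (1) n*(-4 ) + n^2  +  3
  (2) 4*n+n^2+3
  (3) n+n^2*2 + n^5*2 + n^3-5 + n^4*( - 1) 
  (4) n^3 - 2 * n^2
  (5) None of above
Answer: 1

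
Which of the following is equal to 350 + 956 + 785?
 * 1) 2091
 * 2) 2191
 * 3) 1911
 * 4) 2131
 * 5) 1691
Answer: 1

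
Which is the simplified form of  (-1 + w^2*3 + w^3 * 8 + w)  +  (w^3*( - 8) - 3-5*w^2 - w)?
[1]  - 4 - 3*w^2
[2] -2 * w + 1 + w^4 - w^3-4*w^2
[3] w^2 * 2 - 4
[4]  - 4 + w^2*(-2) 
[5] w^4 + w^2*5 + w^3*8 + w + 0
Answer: 4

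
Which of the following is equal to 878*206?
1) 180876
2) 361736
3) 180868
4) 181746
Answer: 3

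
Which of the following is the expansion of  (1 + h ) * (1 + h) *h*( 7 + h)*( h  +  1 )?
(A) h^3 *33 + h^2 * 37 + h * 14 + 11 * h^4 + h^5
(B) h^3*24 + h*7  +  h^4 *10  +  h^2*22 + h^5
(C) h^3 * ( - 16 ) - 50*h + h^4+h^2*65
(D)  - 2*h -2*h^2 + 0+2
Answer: B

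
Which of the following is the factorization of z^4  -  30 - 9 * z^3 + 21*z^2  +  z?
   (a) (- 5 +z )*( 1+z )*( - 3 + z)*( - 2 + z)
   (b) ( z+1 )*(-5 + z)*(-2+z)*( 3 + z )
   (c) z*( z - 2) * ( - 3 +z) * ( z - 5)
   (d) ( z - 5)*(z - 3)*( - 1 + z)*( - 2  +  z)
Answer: a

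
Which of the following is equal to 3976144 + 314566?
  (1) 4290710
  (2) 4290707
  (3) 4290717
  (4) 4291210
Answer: 1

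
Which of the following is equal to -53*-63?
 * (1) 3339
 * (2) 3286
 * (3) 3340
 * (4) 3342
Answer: 1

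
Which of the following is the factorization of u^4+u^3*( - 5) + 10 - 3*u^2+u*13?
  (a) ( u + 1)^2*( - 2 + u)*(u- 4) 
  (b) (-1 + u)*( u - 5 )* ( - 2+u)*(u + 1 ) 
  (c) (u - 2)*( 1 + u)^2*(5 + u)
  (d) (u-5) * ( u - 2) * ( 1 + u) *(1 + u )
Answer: d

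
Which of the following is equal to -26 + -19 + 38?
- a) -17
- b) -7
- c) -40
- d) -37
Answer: b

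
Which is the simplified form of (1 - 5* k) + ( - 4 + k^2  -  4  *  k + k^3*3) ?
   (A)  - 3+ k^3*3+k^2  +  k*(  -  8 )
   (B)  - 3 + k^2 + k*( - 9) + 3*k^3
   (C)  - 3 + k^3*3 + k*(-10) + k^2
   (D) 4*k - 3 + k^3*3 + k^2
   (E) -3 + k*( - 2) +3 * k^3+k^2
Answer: B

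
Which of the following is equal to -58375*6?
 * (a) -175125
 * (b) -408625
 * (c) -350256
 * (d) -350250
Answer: d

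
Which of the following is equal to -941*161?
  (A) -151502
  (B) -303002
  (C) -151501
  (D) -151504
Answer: C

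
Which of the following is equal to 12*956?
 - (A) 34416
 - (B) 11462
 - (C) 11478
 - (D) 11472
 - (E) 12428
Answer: D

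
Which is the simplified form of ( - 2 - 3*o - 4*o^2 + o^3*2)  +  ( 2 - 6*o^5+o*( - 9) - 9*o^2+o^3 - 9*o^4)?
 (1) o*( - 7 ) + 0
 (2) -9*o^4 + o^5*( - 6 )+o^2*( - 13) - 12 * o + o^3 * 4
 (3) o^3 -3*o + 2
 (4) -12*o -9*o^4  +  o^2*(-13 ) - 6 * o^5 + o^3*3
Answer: 4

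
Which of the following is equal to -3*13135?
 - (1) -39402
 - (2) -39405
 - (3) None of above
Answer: 2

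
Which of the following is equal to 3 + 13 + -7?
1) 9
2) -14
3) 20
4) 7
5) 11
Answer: 1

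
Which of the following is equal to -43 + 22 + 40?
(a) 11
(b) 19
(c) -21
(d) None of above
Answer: b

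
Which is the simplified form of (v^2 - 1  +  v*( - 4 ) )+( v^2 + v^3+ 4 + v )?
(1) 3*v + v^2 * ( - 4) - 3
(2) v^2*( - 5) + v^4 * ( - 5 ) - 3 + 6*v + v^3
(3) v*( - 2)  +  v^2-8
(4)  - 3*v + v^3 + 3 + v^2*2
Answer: 4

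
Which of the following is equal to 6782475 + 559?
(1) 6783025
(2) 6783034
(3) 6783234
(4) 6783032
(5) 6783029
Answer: 2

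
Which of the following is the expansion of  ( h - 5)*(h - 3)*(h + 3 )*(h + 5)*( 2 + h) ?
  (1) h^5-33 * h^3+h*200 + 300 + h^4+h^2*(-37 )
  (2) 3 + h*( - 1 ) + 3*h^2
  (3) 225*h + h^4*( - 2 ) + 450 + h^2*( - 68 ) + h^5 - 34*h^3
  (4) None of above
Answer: 4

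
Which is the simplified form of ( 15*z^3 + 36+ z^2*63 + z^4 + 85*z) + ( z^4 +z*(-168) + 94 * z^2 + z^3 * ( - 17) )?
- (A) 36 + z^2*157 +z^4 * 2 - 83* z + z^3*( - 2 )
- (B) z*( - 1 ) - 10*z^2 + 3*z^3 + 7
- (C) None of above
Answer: A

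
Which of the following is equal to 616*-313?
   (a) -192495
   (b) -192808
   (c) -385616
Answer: b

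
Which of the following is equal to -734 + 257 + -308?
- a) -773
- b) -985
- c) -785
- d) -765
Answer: c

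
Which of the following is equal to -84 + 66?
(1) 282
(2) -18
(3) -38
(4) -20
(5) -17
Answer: 2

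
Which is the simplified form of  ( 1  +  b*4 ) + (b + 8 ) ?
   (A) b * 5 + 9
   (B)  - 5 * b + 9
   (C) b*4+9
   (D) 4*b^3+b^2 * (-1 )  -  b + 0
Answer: A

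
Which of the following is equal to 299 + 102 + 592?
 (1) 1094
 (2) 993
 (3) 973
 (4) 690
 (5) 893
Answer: 2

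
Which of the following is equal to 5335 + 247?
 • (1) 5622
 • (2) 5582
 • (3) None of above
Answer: 2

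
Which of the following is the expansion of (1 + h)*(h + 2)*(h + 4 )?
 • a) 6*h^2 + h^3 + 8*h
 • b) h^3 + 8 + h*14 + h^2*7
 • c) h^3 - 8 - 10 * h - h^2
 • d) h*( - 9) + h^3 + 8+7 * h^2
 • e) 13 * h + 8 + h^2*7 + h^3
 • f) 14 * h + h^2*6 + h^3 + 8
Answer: b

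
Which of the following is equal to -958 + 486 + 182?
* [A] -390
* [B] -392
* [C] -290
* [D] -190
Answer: C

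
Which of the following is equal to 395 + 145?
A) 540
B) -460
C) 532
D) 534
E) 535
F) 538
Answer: A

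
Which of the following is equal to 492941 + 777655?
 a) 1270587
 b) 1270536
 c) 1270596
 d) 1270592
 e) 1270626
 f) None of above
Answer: c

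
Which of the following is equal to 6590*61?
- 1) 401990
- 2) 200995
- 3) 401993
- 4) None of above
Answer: 1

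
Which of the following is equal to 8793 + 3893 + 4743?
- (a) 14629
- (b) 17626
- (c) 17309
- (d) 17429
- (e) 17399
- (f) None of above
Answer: d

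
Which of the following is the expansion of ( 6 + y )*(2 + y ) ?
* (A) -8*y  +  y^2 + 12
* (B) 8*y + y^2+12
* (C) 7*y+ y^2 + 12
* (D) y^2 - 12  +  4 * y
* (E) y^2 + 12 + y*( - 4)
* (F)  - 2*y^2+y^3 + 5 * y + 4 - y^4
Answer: B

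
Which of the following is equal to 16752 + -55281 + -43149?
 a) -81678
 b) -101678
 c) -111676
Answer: a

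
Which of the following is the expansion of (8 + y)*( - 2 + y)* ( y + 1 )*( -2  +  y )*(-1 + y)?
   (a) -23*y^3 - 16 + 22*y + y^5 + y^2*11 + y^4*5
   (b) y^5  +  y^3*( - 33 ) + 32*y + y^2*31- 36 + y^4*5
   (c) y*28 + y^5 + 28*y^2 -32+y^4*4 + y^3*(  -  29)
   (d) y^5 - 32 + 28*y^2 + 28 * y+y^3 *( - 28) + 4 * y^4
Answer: c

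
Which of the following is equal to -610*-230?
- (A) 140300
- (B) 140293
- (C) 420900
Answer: A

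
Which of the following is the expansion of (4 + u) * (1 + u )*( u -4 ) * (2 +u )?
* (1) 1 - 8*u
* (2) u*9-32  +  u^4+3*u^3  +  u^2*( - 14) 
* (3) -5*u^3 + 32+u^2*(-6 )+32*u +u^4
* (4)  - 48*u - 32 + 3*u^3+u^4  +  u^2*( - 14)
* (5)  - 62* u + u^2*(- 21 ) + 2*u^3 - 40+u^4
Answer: 4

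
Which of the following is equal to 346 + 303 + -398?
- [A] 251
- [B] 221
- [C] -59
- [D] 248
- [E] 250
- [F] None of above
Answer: A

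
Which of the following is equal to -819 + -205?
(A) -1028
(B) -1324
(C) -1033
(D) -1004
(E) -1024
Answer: E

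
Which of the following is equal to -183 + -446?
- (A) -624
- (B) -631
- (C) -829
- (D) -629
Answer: D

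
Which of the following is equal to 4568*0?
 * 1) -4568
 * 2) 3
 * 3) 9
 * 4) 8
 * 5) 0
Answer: 5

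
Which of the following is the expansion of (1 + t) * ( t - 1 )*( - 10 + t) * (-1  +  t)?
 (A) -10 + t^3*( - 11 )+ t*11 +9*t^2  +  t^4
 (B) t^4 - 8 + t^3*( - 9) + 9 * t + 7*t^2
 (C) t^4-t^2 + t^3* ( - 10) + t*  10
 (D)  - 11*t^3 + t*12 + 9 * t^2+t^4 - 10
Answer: A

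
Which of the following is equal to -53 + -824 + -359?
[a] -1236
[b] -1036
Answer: a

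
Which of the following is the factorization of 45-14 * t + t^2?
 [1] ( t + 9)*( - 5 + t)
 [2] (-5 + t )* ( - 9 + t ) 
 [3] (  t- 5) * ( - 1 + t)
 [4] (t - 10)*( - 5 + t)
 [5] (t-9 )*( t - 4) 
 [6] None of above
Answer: 2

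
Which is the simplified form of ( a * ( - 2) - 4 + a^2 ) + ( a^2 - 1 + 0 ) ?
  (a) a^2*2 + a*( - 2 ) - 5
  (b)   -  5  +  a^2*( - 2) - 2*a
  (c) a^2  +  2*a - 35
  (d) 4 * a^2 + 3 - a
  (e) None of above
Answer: a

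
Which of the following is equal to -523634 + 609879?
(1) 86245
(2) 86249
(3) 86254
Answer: 1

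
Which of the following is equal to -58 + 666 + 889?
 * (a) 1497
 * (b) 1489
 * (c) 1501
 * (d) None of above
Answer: a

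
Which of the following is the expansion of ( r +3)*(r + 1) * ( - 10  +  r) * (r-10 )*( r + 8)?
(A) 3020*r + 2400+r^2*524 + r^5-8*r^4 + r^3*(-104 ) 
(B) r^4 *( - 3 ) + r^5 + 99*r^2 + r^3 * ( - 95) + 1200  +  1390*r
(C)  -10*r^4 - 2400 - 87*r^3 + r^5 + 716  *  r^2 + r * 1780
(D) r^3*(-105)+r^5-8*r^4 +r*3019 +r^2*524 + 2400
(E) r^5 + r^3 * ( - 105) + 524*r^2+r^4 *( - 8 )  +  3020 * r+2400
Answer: E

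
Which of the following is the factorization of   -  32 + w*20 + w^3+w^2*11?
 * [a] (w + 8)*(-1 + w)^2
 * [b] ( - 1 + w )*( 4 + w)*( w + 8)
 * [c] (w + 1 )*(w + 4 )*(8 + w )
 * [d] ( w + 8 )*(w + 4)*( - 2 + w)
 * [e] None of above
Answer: b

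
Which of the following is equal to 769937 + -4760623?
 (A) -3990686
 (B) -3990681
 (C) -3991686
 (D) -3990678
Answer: A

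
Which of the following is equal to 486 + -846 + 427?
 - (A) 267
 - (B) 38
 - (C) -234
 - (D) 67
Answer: D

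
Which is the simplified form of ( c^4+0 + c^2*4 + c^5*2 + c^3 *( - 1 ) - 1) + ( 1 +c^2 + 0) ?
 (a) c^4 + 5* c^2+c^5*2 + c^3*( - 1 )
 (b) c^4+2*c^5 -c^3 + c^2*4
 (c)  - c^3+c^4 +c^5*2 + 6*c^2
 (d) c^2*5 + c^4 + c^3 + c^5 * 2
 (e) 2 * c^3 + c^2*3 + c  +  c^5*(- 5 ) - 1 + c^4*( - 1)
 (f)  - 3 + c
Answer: a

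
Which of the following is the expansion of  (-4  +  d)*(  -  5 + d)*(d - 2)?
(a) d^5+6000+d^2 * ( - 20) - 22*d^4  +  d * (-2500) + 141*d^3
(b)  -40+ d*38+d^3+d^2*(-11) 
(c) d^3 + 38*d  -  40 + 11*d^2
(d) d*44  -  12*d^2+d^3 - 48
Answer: b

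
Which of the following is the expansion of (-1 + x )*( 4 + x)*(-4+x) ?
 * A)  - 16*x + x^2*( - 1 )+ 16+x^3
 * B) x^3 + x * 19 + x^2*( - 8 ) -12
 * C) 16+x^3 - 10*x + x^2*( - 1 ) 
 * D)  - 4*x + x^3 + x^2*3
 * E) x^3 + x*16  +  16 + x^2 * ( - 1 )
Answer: A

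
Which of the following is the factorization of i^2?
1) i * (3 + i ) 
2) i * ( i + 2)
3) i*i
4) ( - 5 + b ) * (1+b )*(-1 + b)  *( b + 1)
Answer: 3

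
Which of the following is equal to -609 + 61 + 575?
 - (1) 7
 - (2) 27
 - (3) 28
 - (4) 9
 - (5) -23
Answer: 2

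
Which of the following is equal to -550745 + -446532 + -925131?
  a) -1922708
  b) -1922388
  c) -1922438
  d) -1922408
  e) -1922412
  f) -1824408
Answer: d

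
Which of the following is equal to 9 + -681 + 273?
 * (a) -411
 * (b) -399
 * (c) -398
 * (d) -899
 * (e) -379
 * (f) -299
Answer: b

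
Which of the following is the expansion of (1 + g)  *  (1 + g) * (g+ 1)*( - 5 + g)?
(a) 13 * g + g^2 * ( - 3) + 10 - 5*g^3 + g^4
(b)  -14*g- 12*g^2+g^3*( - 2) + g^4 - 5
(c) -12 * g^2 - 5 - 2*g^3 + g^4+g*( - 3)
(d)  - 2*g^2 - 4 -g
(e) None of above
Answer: b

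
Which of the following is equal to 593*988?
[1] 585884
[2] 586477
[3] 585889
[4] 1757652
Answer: 1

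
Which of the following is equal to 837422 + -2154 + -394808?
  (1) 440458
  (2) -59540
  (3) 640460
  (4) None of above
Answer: 4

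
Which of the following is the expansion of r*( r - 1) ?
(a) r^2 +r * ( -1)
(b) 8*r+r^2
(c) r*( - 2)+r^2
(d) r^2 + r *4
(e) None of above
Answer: a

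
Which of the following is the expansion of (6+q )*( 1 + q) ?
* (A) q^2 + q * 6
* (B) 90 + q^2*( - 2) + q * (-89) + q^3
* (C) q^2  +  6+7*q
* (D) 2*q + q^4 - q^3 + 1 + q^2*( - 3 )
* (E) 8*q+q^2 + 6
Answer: C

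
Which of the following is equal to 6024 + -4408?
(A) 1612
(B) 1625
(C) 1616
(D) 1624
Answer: C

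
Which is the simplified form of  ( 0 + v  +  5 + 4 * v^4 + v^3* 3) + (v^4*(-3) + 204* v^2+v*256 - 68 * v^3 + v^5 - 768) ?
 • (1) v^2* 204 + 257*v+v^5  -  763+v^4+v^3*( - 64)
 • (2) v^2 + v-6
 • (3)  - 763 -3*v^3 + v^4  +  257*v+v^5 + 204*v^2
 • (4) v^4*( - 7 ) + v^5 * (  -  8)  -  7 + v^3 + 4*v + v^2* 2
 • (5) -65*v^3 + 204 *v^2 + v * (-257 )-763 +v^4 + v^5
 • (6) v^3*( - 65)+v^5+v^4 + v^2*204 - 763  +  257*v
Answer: 6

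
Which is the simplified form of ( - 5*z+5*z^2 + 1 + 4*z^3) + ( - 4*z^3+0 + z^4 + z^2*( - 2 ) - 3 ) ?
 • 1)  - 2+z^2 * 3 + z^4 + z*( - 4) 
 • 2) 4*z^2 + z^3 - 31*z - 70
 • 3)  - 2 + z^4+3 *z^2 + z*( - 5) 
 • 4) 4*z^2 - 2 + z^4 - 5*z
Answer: 3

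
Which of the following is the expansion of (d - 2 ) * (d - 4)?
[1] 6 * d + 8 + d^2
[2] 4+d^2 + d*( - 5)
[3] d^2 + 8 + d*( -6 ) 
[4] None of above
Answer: 3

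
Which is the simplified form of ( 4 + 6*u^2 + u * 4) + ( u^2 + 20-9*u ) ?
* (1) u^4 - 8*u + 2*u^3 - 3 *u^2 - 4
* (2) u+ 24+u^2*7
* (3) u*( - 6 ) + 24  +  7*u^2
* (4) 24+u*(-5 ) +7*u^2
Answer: 4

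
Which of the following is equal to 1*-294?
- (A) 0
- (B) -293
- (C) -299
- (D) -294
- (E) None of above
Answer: D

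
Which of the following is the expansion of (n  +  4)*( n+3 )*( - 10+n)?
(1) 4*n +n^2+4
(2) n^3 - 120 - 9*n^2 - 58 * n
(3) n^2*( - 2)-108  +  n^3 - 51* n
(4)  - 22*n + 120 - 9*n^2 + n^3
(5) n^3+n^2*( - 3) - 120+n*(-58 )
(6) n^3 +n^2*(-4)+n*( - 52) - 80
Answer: 5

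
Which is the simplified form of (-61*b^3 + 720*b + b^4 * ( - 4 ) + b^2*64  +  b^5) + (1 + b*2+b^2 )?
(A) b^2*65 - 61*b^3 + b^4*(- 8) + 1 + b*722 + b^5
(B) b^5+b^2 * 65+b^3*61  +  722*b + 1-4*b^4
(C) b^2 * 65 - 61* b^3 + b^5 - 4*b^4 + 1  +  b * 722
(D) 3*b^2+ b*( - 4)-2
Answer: C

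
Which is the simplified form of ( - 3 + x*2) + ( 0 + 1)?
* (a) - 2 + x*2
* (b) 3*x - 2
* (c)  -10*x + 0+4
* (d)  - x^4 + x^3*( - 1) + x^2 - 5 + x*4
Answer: a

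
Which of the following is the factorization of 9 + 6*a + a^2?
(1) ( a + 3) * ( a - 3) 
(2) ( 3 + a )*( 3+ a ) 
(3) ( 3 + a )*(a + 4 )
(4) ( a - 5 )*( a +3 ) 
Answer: 2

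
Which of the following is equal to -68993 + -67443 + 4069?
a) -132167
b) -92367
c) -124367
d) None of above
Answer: d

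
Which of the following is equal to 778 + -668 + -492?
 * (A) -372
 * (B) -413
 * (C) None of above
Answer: C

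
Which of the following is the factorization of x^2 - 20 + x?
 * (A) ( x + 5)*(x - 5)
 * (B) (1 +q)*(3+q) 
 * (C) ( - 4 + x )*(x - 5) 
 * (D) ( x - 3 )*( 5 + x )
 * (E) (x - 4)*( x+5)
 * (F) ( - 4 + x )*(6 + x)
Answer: E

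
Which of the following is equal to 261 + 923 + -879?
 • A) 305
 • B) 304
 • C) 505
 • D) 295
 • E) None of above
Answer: A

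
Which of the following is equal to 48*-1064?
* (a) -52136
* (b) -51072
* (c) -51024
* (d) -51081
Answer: b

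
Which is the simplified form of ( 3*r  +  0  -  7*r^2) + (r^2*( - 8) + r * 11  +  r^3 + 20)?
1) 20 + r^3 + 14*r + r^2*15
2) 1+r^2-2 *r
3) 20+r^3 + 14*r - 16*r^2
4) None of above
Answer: 4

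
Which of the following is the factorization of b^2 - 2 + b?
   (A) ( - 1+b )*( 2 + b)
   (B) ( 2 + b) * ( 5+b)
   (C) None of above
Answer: A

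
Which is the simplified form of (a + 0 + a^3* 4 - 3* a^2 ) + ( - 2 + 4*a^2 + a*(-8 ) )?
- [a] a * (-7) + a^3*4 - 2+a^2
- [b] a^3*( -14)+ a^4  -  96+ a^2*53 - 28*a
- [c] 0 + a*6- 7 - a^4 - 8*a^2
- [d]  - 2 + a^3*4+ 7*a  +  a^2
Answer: a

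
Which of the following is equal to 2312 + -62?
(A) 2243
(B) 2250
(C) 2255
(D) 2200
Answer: B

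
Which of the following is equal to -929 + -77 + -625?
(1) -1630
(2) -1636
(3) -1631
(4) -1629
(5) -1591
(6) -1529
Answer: 3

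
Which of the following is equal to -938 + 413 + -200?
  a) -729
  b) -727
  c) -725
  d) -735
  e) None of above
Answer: c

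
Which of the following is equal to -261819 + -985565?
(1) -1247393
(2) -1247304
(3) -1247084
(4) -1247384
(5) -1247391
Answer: 4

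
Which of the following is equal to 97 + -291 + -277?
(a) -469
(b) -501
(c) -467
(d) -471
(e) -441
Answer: d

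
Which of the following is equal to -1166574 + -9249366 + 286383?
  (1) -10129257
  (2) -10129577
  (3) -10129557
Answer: 3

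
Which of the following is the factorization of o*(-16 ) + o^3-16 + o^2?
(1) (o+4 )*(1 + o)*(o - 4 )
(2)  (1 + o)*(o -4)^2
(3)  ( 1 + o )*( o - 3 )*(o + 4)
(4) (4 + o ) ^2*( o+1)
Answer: 1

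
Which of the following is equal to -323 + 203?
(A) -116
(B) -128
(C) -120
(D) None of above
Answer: C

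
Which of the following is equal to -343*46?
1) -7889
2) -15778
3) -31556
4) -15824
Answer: 2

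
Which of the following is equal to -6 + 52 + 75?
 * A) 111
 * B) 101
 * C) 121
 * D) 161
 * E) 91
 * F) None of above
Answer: C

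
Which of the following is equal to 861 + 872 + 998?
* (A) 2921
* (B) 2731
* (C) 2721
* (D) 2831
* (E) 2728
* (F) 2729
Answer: B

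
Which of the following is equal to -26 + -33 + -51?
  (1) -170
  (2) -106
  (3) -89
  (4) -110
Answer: 4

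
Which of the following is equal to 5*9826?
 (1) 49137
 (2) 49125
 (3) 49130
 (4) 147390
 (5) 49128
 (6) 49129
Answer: 3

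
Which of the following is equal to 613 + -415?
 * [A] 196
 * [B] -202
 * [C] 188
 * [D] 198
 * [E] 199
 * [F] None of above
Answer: D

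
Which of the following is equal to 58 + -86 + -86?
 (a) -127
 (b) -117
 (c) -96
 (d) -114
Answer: d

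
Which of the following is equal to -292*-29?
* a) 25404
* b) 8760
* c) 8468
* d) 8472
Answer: c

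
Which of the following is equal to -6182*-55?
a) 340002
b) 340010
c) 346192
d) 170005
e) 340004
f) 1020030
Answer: b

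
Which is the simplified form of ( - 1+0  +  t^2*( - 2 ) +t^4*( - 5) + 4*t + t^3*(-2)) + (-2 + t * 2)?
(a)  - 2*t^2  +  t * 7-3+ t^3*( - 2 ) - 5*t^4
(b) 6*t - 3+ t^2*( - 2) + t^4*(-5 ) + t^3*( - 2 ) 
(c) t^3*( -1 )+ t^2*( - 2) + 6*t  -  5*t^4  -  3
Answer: b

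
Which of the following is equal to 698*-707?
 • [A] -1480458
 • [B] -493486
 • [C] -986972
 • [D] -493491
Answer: B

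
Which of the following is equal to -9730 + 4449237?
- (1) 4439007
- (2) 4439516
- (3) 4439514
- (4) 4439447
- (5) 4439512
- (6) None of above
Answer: 6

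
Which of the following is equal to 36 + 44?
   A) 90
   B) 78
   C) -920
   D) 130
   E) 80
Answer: E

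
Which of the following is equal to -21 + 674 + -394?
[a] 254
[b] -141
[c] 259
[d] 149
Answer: c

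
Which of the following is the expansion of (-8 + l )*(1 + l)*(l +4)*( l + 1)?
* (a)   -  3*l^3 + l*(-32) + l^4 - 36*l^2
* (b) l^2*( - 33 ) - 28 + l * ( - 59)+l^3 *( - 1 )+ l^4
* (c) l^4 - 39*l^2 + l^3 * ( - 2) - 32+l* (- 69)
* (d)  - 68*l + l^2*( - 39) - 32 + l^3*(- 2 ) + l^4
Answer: d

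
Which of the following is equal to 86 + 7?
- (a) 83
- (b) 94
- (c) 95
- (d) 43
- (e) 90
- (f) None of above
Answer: f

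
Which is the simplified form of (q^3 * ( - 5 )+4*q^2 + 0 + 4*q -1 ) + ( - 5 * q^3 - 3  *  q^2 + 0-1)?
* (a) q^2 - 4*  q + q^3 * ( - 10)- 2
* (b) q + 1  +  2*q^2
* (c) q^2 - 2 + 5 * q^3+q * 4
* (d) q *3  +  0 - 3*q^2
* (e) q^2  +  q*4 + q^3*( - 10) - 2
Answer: e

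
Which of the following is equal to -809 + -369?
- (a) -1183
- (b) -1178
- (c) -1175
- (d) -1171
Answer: b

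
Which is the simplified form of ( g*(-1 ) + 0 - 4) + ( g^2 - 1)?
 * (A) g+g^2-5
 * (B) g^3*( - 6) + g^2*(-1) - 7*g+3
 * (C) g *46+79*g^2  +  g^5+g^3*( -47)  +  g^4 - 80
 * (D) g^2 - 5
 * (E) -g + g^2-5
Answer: E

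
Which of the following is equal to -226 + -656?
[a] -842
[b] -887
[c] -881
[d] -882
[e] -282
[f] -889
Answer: d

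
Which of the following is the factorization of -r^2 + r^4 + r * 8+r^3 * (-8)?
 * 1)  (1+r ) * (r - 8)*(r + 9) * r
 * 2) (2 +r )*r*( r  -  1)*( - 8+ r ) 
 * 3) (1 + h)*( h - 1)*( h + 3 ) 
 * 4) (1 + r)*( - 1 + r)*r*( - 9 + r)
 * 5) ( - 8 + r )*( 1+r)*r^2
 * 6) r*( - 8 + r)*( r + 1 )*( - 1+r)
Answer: 6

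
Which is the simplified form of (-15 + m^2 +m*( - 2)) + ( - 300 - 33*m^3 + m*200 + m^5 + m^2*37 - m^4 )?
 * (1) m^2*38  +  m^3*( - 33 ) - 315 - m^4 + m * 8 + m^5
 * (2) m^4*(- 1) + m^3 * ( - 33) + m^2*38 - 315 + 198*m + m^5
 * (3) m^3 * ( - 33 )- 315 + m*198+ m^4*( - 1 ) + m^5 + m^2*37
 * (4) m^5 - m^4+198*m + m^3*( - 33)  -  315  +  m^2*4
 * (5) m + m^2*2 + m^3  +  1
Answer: 2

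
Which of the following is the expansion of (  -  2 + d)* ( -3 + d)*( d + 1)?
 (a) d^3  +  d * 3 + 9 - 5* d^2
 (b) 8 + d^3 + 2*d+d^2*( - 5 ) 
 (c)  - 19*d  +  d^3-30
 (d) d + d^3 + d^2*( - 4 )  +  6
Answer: d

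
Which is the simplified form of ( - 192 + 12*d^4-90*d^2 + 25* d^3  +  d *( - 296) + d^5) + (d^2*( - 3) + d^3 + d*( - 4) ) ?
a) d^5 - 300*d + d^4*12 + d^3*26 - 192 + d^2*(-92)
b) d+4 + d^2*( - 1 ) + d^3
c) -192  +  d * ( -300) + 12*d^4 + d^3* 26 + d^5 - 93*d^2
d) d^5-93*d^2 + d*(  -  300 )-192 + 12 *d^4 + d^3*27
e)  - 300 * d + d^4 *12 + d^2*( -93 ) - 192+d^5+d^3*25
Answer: c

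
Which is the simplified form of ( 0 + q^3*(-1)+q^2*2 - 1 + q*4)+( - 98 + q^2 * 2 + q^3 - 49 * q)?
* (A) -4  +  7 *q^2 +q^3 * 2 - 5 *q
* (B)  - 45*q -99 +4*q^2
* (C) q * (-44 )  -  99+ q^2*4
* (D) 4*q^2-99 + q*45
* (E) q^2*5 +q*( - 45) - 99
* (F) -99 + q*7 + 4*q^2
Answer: B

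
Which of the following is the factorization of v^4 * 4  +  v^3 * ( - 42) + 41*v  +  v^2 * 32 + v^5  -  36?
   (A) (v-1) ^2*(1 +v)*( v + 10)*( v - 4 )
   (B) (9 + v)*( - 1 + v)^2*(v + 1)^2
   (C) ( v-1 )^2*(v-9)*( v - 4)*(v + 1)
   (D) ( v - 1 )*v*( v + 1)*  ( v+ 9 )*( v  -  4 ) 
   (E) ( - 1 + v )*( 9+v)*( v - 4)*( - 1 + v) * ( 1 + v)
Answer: E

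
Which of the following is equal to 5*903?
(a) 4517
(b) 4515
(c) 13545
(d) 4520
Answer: b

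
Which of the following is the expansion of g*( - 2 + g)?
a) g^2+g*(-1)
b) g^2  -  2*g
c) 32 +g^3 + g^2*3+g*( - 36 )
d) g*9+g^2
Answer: b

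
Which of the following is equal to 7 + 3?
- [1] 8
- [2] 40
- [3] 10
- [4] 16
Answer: 3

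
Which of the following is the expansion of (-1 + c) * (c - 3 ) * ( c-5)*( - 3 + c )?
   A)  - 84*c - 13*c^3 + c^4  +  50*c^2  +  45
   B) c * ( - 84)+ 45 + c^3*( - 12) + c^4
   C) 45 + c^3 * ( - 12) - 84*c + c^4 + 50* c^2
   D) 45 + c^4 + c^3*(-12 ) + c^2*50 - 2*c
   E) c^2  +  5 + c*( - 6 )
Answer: C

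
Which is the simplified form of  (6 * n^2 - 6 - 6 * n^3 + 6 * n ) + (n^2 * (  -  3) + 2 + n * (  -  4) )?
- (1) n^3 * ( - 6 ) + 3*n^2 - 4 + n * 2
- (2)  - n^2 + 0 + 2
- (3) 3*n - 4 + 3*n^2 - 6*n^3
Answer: 1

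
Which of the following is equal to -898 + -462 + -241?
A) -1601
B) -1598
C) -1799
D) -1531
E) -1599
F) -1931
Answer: A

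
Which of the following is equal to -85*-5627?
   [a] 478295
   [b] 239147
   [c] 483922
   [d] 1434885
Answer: a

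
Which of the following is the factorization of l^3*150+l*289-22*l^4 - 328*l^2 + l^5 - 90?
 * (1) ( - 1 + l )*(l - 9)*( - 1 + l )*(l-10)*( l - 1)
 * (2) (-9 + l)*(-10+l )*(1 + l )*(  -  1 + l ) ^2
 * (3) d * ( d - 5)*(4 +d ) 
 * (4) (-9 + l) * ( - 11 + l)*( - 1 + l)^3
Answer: 1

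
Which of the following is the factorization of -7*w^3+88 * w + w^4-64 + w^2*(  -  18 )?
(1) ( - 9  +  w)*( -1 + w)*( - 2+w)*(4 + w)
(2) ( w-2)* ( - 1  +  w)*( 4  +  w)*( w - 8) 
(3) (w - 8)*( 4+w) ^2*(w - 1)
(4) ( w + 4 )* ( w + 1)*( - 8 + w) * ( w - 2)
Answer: 2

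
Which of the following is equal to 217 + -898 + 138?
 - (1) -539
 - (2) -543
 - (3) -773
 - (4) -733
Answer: 2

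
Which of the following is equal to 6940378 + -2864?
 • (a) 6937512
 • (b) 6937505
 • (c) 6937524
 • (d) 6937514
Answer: d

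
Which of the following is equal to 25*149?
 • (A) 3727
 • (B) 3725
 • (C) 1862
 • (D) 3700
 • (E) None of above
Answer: B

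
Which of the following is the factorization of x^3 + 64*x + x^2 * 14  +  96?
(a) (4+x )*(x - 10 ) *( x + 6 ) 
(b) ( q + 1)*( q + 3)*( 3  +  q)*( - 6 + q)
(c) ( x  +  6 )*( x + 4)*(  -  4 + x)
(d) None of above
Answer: d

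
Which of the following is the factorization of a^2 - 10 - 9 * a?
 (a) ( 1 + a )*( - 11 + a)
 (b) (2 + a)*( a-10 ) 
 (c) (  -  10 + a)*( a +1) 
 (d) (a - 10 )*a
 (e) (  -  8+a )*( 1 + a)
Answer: c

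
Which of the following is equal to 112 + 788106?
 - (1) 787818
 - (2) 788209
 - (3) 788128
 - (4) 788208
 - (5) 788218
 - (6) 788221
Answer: 5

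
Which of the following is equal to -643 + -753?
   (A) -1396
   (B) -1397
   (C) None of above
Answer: A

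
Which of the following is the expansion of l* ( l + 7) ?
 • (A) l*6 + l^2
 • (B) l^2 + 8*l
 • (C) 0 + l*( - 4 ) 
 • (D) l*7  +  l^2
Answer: D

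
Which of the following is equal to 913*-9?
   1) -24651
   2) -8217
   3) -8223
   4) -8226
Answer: 2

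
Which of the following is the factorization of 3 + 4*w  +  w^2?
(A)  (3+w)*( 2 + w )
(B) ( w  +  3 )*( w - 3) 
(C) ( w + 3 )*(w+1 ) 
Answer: C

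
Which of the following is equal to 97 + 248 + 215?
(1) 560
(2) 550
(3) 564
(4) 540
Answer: 1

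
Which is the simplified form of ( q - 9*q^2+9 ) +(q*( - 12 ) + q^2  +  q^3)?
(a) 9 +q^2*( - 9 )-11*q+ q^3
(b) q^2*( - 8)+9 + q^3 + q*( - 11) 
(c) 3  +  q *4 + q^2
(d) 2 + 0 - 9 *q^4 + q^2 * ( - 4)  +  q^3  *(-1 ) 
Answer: b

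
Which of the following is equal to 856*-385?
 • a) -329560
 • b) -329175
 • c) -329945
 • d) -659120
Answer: a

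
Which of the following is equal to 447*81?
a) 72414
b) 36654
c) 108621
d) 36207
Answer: d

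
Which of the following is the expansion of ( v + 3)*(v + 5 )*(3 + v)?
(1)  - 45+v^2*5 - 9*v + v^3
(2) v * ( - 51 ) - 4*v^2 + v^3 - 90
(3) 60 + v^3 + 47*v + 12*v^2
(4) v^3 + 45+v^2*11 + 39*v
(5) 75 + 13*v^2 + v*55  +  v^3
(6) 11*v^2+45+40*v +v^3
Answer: 4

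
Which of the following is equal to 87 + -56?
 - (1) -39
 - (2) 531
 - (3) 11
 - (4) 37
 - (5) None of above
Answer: 5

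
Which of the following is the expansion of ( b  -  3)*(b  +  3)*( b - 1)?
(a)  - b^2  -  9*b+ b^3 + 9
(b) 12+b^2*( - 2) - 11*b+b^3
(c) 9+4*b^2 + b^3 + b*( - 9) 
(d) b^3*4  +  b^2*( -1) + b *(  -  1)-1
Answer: a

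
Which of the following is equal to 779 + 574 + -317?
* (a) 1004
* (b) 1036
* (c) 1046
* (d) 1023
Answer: b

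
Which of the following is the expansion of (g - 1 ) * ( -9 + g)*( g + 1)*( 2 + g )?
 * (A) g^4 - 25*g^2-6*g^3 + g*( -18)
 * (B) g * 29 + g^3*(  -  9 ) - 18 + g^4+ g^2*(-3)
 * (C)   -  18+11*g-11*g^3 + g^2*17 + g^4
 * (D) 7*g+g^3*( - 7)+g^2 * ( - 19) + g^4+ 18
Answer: D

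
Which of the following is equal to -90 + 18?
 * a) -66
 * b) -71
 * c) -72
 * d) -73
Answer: c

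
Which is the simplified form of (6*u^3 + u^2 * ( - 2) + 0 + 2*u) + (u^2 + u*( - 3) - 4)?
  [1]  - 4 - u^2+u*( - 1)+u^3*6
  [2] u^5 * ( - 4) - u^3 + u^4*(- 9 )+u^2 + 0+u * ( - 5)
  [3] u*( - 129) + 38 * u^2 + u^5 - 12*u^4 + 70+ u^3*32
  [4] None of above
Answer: 1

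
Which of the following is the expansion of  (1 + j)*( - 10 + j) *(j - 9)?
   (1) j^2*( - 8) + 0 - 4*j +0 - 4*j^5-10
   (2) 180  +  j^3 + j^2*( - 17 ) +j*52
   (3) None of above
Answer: 3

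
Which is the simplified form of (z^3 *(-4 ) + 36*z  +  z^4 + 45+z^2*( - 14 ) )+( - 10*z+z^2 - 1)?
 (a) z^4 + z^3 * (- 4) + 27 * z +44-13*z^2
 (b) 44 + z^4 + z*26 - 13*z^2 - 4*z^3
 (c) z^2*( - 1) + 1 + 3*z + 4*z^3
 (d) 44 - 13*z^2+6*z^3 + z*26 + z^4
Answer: b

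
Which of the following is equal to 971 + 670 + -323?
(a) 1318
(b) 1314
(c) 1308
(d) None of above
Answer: a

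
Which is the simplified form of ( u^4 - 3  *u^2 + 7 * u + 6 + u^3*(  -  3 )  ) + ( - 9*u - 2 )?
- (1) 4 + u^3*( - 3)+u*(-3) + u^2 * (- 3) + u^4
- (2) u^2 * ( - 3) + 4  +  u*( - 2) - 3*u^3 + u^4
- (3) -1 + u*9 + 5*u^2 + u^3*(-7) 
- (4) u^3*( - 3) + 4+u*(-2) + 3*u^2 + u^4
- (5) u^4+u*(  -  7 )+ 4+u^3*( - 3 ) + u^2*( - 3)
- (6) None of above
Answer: 2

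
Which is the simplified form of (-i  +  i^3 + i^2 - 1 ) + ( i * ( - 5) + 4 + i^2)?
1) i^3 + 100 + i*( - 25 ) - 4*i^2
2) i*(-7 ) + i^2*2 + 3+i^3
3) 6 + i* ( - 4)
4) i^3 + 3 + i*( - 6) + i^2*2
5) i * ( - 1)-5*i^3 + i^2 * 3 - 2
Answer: 4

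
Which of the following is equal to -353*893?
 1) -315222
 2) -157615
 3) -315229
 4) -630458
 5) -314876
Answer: 3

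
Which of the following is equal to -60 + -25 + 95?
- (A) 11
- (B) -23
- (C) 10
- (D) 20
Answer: C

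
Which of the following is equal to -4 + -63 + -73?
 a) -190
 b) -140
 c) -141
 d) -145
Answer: b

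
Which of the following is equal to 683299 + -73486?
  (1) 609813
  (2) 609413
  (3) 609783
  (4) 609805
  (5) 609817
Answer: 1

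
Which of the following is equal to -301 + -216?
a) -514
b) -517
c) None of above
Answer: b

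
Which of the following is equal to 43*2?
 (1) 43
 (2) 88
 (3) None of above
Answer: 3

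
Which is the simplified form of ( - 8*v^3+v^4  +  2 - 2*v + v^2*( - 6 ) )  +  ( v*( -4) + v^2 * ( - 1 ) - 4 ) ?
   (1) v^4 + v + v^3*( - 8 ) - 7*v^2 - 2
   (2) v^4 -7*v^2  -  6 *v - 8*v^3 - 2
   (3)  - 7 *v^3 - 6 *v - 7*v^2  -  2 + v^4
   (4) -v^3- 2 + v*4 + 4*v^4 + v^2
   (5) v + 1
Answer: 2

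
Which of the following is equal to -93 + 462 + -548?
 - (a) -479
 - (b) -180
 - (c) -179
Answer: c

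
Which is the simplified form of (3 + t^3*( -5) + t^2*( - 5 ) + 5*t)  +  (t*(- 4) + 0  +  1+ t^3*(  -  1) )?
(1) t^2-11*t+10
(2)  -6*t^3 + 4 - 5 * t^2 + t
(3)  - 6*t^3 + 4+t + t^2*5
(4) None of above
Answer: 2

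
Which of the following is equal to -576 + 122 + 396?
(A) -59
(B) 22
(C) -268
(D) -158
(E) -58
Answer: E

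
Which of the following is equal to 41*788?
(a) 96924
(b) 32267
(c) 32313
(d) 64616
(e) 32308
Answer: e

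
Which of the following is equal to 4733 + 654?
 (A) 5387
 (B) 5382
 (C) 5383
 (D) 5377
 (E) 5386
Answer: A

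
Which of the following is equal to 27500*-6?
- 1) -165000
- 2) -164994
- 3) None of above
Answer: 1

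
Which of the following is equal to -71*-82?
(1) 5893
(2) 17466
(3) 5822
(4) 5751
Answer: 3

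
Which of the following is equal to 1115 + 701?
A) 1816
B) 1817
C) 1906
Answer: A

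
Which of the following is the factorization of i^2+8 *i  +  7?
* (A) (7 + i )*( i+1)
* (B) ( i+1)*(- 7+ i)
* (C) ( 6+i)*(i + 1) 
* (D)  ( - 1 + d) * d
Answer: A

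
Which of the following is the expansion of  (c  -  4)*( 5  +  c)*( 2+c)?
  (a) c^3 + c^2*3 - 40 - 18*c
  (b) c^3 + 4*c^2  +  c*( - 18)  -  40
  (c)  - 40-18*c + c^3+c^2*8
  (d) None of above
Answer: a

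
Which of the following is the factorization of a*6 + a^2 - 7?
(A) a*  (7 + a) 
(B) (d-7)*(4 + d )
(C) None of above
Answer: C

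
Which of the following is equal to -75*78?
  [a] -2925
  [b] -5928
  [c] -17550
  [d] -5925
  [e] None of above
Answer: e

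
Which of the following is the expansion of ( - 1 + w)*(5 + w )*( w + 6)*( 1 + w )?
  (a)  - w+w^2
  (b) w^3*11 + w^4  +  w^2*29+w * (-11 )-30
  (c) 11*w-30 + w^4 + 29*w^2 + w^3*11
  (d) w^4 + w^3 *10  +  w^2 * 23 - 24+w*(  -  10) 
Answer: b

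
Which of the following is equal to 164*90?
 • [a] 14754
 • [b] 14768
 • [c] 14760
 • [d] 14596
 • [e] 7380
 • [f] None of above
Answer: c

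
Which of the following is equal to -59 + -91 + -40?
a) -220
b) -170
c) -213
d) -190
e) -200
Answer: d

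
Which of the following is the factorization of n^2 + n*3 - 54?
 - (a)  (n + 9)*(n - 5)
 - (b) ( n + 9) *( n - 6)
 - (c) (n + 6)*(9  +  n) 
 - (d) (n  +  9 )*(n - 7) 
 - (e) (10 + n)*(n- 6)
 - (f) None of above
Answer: b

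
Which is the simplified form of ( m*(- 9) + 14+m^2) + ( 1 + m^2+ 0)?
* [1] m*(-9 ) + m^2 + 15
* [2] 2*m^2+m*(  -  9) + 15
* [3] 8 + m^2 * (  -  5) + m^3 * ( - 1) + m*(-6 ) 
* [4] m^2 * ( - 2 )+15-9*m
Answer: 2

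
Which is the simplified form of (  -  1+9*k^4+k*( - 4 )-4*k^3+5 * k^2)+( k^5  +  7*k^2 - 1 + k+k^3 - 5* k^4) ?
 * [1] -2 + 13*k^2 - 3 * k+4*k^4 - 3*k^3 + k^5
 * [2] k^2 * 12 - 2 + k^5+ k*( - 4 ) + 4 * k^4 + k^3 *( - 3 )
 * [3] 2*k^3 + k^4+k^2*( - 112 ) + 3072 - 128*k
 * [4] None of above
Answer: 4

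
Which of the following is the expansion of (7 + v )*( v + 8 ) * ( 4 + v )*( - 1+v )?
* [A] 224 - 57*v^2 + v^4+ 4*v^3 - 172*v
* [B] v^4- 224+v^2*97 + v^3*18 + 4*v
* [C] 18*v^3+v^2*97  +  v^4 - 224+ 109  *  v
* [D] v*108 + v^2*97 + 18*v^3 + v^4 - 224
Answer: D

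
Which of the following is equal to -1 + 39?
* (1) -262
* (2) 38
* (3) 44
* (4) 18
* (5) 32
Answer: 2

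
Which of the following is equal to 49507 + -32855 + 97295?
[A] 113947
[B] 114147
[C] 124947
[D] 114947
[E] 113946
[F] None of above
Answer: A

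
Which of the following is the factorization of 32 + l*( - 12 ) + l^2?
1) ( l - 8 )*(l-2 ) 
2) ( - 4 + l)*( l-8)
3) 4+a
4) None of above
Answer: 2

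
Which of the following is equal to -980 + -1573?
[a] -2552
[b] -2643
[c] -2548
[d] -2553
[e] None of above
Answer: d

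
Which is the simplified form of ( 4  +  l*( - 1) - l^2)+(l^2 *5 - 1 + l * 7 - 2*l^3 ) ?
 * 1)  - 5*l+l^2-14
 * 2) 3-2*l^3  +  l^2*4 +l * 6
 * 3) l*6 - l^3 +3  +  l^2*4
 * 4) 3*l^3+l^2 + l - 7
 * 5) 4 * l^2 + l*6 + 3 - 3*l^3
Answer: 2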